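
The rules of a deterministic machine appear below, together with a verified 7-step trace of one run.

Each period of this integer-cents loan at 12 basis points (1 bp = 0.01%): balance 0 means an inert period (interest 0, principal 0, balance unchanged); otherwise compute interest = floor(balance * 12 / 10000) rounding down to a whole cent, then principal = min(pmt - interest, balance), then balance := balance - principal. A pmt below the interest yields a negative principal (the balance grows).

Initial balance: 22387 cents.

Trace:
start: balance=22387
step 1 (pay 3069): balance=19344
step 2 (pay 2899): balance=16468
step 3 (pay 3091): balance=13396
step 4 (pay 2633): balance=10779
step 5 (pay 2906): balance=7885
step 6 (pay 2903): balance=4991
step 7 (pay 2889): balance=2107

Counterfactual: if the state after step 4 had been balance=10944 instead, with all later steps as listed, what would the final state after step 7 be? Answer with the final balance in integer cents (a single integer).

state after step 4 := balance=10944
step 5 (pay 2906): balance=8051
step 6 (pay 2903): balance=5157
step 7 (pay 2889): balance=2274

2274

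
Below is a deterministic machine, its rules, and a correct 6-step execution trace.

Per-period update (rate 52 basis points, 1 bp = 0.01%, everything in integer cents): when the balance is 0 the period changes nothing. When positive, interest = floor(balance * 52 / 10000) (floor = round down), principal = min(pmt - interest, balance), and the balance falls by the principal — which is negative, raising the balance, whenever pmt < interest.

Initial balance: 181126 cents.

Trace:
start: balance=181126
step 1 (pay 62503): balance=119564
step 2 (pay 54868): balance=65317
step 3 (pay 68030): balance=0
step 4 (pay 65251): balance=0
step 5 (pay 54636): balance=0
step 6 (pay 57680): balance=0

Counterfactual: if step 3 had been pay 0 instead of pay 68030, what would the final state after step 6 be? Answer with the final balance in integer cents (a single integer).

0

(re-executing from step 3 with the substitution; state before step 3: balance=65317)
step 3 (pay 0): balance=65656
step 4 (pay 65251): balance=746
step 5 (pay 54636): balance=0
step 6 (pay 57680): balance=0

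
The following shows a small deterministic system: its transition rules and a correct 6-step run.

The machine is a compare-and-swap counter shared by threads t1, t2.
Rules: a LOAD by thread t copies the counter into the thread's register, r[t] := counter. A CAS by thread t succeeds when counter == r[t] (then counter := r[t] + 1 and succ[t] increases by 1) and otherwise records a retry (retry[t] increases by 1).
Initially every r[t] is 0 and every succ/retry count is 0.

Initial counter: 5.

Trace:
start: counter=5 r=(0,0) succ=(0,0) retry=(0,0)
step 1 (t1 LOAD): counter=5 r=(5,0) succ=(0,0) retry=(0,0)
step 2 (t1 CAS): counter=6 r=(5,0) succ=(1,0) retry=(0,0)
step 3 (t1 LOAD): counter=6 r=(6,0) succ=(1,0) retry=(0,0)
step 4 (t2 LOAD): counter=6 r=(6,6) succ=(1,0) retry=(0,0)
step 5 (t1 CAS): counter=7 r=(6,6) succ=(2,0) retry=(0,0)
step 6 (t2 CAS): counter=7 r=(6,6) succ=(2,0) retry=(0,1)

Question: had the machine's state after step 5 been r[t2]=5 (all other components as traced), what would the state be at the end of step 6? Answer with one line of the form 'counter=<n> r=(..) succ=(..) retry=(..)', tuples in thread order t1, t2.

counter=7 r=(6,5) succ=(2,0) retry=(0,1)

state after step 5 := counter=7 r=(6,5) succ=(2,0) retry=(0,0)
step 6 (t2 CAS): counter=7 r=(6,5) succ=(2,0) retry=(0,1)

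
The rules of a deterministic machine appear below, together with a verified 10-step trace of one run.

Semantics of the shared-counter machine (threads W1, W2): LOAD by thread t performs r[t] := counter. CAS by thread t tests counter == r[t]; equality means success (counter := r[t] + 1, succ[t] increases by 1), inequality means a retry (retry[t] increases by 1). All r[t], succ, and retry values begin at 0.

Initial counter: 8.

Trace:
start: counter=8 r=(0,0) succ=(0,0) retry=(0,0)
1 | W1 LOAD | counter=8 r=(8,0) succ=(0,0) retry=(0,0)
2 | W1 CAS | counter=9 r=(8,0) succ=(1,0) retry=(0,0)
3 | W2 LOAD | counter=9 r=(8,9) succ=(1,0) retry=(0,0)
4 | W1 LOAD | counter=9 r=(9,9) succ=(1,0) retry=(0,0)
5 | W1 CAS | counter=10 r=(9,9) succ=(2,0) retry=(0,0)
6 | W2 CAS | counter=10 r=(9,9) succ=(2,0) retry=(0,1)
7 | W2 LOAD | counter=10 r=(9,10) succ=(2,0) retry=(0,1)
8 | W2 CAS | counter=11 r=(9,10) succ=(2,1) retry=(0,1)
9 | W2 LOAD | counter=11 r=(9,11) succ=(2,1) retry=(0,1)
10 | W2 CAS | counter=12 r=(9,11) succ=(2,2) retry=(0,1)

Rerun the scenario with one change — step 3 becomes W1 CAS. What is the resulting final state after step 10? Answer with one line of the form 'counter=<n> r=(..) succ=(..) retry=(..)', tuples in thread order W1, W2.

counter=12 r=(9,11) succ=(2,2) retry=(1,1)

(re-executing from step 3 with the substitution; state before step 3: counter=9 r=(8,0) succ=(1,0) retry=(0,0))
3 | W1 CAS | counter=9 r=(8,0) succ=(1,0) retry=(1,0)
4 | W1 LOAD | counter=9 r=(9,0) succ=(1,0) retry=(1,0)
5 | W1 CAS | counter=10 r=(9,0) succ=(2,0) retry=(1,0)
6 | W2 CAS | counter=10 r=(9,0) succ=(2,0) retry=(1,1)
7 | W2 LOAD | counter=10 r=(9,10) succ=(2,0) retry=(1,1)
8 | W2 CAS | counter=11 r=(9,10) succ=(2,1) retry=(1,1)
9 | W2 LOAD | counter=11 r=(9,11) succ=(2,1) retry=(1,1)
10 | W2 CAS | counter=12 r=(9,11) succ=(2,2) retry=(1,1)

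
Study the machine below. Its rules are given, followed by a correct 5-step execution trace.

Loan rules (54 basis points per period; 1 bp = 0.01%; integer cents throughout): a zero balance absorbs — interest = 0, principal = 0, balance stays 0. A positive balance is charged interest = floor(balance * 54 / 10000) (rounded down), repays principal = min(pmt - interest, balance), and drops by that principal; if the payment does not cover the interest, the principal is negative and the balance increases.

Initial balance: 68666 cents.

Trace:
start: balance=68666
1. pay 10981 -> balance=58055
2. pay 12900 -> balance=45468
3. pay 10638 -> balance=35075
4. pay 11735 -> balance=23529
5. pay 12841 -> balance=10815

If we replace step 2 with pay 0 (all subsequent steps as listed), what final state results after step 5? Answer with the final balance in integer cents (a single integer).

23925

(re-executing from step 2 with the substitution; state before step 2: balance=58055)
2. pay 0 -> balance=58368
3. pay 10638 -> balance=48045
4. pay 11735 -> balance=36569
5. pay 12841 -> balance=23925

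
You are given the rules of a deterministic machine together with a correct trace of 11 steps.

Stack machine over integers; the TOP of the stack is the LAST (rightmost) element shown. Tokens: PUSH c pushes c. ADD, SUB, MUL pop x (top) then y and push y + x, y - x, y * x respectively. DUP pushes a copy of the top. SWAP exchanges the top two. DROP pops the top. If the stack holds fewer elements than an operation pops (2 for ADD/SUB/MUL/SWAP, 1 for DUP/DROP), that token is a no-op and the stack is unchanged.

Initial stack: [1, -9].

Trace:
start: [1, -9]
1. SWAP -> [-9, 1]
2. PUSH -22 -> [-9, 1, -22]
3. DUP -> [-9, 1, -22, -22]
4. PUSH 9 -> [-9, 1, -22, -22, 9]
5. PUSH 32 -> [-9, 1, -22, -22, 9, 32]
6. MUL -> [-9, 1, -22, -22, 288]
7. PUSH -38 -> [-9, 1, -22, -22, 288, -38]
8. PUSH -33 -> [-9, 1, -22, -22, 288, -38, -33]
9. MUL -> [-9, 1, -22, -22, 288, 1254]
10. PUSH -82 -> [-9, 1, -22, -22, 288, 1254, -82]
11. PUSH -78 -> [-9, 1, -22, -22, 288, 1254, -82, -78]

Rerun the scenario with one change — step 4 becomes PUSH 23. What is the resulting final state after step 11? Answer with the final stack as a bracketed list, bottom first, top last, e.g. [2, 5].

[-9, 1, -22, -22, 736, 1254, -82, -78]

(re-executing from step 4 with the substitution; state before step 4: [-9, 1, -22, -22])
4. PUSH 23 -> [-9, 1, -22, -22, 23]
5. PUSH 32 -> [-9, 1, -22, -22, 23, 32]
6. MUL -> [-9, 1, -22, -22, 736]
7. PUSH -38 -> [-9, 1, -22, -22, 736, -38]
8. PUSH -33 -> [-9, 1, -22, -22, 736, -38, -33]
9. MUL -> [-9, 1, -22, -22, 736, 1254]
10. PUSH -82 -> [-9, 1, -22, -22, 736, 1254, -82]
11. PUSH -78 -> [-9, 1, -22, -22, 736, 1254, -82, -78]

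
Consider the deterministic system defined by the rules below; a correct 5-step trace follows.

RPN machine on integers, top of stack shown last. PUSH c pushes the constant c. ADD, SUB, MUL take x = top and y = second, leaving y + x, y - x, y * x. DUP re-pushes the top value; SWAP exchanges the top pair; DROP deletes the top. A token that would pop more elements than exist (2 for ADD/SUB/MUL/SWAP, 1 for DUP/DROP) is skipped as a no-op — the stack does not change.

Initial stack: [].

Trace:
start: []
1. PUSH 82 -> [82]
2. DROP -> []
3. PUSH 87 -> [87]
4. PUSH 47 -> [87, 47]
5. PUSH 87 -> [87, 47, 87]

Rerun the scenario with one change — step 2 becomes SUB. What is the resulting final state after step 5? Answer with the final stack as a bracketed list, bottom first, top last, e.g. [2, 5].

(re-executing from step 2 with the substitution; state before step 2: [82])
2. SUB -> [82]
3. PUSH 87 -> [82, 87]
4. PUSH 47 -> [82, 87, 47]
5. PUSH 87 -> [82, 87, 47, 87]

[82, 87, 47, 87]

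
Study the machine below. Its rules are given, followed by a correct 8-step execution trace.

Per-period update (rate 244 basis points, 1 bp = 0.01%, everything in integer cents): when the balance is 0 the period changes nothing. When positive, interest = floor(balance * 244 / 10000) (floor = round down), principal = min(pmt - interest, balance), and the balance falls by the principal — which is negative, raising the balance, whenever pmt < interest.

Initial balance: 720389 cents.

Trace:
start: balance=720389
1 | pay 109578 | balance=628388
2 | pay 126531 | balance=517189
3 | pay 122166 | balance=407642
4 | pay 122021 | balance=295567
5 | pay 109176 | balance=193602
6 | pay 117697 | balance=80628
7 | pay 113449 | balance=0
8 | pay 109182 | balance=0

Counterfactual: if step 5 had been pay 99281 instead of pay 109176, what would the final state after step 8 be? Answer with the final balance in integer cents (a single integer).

0

(re-executing from step 5 with the substitution; state before step 5: balance=295567)
5 | pay 99281 | balance=203497
6 | pay 117697 | balance=90765
7 | pay 113449 | balance=0
8 | pay 109182 | balance=0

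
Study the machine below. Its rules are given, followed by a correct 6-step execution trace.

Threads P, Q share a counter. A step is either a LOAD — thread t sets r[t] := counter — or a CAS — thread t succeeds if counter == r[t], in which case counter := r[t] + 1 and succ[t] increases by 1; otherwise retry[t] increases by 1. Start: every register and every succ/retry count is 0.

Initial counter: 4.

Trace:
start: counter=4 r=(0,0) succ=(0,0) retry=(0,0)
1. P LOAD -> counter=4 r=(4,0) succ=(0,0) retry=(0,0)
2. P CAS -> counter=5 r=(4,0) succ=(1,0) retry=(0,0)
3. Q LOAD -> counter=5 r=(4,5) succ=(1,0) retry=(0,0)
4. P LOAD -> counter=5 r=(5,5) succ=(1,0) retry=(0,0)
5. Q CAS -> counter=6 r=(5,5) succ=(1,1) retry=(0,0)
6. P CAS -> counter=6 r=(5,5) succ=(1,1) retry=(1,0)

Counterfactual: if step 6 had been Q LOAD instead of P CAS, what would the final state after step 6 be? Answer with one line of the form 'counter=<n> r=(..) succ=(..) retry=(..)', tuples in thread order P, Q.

counter=6 r=(5,6) succ=(1,1) retry=(0,0)

(re-executing from step 6 with the substitution; state before step 6: counter=6 r=(5,5) succ=(1,1) retry=(0,0))
6. Q LOAD -> counter=6 r=(5,6) succ=(1,1) retry=(0,0)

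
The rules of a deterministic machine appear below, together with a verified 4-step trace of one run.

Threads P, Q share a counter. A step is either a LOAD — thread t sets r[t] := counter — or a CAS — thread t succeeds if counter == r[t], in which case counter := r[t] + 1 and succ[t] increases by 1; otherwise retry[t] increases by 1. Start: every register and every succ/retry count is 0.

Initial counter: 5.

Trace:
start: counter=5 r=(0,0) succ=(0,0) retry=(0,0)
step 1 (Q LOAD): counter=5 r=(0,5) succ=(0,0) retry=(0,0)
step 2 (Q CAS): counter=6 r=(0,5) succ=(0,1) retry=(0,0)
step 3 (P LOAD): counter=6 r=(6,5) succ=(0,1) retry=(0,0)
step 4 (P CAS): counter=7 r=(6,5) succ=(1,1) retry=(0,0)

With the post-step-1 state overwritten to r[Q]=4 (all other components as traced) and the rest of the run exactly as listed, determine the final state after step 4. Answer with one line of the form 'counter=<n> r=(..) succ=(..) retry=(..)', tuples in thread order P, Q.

state after step 1 := counter=5 r=(0,4) succ=(0,0) retry=(0,0)
step 2 (Q CAS): counter=5 r=(0,4) succ=(0,0) retry=(0,1)
step 3 (P LOAD): counter=5 r=(5,4) succ=(0,0) retry=(0,1)
step 4 (P CAS): counter=6 r=(5,4) succ=(1,0) retry=(0,1)

counter=6 r=(5,4) succ=(1,0) retry=(0,1)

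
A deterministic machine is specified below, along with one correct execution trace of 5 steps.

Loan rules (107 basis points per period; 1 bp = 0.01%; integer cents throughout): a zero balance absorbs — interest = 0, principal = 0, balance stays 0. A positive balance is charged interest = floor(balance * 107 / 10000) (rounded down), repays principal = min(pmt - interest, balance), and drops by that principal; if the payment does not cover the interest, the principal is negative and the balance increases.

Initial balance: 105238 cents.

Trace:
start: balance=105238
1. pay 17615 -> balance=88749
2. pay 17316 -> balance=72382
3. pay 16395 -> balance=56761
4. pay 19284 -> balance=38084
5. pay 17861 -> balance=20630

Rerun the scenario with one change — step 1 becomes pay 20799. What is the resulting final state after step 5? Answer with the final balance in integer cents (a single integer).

17308

(re-executing from step 1 with the substitution; state before step 1: balance=105238)
1. pay 20799 -> balance=85565
2. pay 17316 -> balance=69164
3. pay 16395 -> balance=53509
4. pay 19284 -> balance=34797
5. pay 17861 -> balance=17308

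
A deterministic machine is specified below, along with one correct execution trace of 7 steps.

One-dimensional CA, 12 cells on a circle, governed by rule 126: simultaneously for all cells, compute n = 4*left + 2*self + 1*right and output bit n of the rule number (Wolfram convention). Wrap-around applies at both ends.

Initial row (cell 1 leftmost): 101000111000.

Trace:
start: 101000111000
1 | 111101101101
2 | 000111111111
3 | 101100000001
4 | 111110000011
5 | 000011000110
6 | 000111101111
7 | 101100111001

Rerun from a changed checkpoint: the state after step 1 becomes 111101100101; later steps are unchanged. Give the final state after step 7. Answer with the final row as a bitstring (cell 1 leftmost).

101100111001

state after step 1 := 111101100101
2 | 000111111111
3 | 101100000001
4 | 111110000011
5 | 000011000110
6 | 000111101111
7 | 101100111001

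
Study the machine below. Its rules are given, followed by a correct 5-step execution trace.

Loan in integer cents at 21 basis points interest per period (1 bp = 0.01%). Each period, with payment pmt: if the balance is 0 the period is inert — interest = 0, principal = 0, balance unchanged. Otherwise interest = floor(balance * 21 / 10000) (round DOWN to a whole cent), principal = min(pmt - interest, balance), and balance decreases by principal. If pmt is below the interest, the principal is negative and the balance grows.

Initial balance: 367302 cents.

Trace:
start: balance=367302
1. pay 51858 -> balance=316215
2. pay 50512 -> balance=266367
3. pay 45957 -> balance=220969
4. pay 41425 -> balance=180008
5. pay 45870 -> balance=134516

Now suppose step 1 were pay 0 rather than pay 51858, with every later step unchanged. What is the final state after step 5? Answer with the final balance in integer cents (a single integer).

(re-executing from step 1 with the substitution; state before step 1: balance=367302)
1. pay 0 -> balance=368073
2. pay 50512 -> balance=318333
3. pay 45957 -> balance=273044
4. pay 41425 -> balance=232192
5. pay 45870 -> balance=186809

186809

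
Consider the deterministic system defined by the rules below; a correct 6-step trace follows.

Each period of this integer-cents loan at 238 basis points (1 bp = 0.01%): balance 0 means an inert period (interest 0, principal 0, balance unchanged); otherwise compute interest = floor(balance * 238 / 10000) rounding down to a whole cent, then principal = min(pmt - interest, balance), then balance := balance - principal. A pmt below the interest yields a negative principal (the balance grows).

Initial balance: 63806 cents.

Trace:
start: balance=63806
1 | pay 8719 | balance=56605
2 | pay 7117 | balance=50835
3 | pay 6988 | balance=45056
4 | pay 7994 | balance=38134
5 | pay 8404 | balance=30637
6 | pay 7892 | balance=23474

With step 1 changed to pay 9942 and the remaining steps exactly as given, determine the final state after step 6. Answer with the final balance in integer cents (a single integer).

(re-executing from step 1 with the substitution; state before step 1: balance=63806)
1 | pay 9942 | balance=55382
2 | pay 7117 | balance=49583
3 | pay 6988 | balance=43775
4 | pay 7994 | balance=36822
5 | pay 8404 | balance=29294
6 | pay 7892 | balance=22099

22099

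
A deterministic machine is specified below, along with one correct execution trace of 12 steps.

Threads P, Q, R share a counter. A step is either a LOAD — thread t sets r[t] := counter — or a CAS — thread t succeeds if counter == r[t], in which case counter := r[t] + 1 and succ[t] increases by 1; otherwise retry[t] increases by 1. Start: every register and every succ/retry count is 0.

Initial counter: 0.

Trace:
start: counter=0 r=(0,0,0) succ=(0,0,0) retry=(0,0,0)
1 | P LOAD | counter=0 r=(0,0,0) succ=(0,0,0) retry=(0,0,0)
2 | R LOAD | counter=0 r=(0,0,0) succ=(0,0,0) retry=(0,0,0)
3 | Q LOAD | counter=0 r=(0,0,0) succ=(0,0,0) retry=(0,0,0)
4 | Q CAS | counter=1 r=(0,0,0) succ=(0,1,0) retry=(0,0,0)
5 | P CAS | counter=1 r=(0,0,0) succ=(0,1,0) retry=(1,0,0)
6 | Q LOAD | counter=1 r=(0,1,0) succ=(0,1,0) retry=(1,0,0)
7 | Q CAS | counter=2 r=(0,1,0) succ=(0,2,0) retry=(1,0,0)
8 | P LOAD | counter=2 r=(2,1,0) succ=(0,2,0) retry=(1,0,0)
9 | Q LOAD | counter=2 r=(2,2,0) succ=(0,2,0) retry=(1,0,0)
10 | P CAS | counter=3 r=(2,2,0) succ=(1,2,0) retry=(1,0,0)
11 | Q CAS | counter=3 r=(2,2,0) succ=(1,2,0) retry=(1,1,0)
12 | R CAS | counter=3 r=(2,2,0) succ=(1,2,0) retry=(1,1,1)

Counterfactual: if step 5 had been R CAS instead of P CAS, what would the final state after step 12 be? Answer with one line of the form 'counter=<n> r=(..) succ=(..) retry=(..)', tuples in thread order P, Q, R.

(re-executing from step 5 with the substitution; state before step 5: counter=1 r=(0,0,0) succ=(0,1,0) retry=(0,0,0))
5 | R CAS | counter=1 r=(0,0,0) succ=(0,1,0) retry=(0,0,1)
6 | Q LOAD | counter=1 r=(0,1,0) succ=(0,1,0) retry=(0,0,1)
7 | Q CAS | counter=2 r=(0,1,0) succ=(0,2,0) retry=(0,0,1)
8 | P LOAD | counter=2 r=(2,1,0) succ=(0,2,0) retry=(0,0,1)
9 | Q LOAD | counter=2 r=(2,2,0) succ=(0,2,0) retry=(0,0,1)
10 | P CAS | counter=3 r=(2,2,0) succ=(1,2,0) retry=(0,0,1)
11 | Q CAS | counter=3 r=(2,2,0) succ=(1,2,0) retry=(0,1,1)
12 | R CAS | counter=3 r=(2,2,0) succ=(1,2,0) retry=(0,1,2)

counter=3 r=(2,2,0) succ=(1,2,0) retry=(0,1,2)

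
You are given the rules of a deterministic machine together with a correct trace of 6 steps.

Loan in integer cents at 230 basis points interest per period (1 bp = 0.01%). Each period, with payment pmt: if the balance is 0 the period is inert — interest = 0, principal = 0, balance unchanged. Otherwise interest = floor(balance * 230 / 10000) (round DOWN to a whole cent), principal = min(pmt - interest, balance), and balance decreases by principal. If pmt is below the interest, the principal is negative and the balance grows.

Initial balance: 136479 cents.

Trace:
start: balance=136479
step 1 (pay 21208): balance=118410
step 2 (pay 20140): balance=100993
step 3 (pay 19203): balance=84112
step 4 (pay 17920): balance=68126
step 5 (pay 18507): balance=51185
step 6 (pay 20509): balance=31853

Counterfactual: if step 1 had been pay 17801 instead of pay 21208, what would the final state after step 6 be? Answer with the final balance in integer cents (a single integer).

35670

(re-executing from step 1 with the substitution; state before step 1: balance=136479)
step 1 (pay 17801): balance=121817
step 2 (pay 20140): balance=104478
step 3 (pay 19203): balance=87677
step 4 (pay 17920): balance=71773
step 5 (pay 18507): balance=54916
step 6 (pay 20509): balance=35670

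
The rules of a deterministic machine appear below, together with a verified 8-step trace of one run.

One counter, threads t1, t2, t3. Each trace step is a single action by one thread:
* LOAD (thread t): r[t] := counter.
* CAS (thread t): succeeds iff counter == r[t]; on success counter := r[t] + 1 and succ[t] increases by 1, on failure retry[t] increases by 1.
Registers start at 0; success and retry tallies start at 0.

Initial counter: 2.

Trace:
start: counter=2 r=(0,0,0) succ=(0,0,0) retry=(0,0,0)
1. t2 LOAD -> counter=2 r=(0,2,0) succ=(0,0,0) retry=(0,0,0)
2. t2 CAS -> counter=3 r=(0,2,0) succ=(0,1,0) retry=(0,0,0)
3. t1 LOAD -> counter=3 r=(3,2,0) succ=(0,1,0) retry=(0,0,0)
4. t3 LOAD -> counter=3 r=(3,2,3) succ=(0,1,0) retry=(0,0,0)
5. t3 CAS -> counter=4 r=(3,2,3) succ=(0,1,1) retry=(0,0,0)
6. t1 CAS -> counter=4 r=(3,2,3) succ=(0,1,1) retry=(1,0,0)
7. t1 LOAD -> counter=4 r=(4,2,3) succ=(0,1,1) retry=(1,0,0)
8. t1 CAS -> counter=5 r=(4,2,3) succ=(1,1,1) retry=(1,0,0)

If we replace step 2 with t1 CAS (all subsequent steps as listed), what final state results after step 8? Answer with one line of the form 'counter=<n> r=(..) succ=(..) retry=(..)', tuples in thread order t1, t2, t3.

(re-executing from step 2 with the substitution; state before step 2: counter=2 r=(0,2,0) succ=(0,0,0) retry=(0,0,0))
2. t1 CAS -> counter=2 r=(0,2,0) succ=(0,0,0) retry=(1,0,0)
3. t1 LOAD -> counter=2 r=(2,2,0) succ=(0,0,0) retry=(1,0,0)
4. t3 LOAD -> counter=2 r=(2,2,2) succ=(0,0,0) retry=(1,0,0)
5. t3 CAS -> counter=3 r=(2,2,2) succ=(0,0,1) retry=(1,0,0)
6. t1 CAS -> counter=3 r=(2,2,2) succ=(0,0,1) retry=(2,0,0)
7. t1 LOAD -> counter=3 r=(3,2,2) succ=(0,0,1) retry=(2,0,0)
8. t1 CAS -> counter=4 r=(3,2,2) succ=(1,0,1) retry=(2,0,0)

counter=4 r=(3,2,2) succ=(1,0,1) retry=(2,0,0)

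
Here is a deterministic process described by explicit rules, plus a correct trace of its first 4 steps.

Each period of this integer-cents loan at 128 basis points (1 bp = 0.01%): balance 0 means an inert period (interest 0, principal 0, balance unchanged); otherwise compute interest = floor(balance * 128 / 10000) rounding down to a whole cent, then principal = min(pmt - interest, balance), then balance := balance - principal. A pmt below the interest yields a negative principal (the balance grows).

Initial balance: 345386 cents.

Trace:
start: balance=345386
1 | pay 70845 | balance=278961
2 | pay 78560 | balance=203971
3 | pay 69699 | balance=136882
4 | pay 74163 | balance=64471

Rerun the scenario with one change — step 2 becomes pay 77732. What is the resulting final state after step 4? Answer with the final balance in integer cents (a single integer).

65320

(re-executing from step 2 with the substitution; state before step 2: balance=278961)
2 | pay 77732 | balance=204799
3 | pay 69699 | balance=137721
4 | pay 74163 | balance=65320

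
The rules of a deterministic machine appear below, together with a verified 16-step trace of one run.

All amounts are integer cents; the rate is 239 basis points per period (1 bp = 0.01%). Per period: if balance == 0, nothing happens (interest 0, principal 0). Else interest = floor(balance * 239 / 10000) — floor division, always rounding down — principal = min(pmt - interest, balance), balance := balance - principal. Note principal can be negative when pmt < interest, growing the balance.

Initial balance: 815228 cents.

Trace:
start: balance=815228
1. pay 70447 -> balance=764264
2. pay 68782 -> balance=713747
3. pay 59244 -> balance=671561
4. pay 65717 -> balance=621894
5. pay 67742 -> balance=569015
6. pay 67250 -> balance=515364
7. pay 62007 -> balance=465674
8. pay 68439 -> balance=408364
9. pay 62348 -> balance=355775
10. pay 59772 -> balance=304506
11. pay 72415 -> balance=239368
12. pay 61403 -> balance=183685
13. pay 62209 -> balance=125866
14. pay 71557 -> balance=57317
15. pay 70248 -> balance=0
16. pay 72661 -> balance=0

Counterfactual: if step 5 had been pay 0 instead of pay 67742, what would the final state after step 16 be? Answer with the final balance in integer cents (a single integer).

(re-executing from step 5 with the substitution; state before step 5: balance=621894)
5. pay 0 -> balance=636757
6. pay 67250 -> balance=584725
7. pay 62007 -> balance=536692
8. pay 68439 -> balance=481079
9. pay 62348 -> balance=430228
10. pay 59772 -> balance=380738
11. pay 72415 -> balance=317422
12. pay 61403 -> balance=263605
13. pay 62209 -> balance=207696
14. pay 71557 -> balance=141102
15. pay 70248 -> balance=74226
16. pay 72661 -> balance=3339

3339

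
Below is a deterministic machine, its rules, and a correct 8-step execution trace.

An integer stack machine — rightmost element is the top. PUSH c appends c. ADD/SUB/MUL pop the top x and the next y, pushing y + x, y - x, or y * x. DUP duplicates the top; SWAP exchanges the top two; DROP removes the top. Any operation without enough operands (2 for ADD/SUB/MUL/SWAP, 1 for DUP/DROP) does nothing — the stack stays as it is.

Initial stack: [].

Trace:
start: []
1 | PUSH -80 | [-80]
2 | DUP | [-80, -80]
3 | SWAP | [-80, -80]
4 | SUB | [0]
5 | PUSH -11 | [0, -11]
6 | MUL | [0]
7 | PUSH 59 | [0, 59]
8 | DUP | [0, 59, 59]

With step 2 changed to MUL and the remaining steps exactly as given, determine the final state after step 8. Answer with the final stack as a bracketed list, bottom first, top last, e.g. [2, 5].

(re-executing from step 2 with the substitution; state before step 2: [-80])
2 | MUL | [-80]
3 | SWAP | [-80]
4 | SUB | [-80]
5 | PUSH -11 | [-80, -11]
6 | MUL | [880]
7 | PUSH 59 | [880, 59]
8 | DUP | [880, 59, 59]

[880, 59, 59]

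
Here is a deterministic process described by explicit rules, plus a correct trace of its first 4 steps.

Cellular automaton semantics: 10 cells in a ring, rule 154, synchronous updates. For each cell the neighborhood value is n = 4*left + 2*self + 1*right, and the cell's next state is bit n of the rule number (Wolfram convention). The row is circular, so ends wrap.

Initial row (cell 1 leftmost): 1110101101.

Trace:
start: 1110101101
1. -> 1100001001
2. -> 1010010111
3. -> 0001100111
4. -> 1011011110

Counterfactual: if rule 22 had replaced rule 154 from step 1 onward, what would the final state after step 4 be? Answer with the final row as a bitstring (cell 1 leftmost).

(re-executing steps 1..4 under rule 22; state before step 1: 1110101101)
1. -> 0000100000
2. -> 0001110000
3. -> 0010001000
4. -> 0111011100

0111011100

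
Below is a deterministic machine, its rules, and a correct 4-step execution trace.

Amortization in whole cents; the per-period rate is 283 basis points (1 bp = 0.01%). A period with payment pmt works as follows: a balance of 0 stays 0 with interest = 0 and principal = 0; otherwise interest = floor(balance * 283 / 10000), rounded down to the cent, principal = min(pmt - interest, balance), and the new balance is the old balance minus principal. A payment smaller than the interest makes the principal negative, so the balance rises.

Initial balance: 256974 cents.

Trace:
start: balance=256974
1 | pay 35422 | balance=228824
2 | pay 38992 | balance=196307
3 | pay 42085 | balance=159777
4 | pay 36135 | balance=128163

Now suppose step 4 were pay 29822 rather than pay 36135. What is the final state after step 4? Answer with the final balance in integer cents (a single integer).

(re-executing from step 4 with the substitution; state before step 4: balance=159777)
4 | pay 29822 | balance=134476

134476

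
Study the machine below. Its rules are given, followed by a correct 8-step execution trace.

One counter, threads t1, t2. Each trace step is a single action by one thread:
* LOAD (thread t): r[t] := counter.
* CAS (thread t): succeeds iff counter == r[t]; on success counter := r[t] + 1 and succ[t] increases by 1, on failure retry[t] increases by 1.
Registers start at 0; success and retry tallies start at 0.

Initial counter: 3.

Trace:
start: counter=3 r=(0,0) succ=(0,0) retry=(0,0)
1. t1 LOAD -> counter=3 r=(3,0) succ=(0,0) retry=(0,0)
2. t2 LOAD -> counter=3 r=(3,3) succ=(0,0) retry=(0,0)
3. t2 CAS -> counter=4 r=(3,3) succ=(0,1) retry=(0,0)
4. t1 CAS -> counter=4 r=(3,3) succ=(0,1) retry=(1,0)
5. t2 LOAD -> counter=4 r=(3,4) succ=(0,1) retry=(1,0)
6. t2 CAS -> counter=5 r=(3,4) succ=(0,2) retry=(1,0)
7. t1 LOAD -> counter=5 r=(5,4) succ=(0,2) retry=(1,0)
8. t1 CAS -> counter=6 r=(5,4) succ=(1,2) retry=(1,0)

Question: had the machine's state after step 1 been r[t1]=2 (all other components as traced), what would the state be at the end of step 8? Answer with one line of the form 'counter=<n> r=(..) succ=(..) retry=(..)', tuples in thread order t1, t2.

state after step 1 := counter=3 r=(2,0) succ=(0,0) retry=(0,0)
2. t2 LOAD -> counter=3 r=(2,3) succ=(0,0) retry=(0,0)
3. t2 CAS -> counter=4 r=(2,3) succ=(0,1) retry=(0,0)
4. t1 CAS -> counter=4 r=(2,3) succ=(0,1) retry=(1,0)
5. t2 LOAD -> counter=4 r=(2,4) succ=(0,1) retry=(1,0)
6. t2 CAS -> counter=5 r=(2,4) succ=(0,2) retry=(1,0)
7. t1 LOAD -> counter=5 r=(5,4) succ=(0,2) retry=(1,0)
8. t1 CAS -> counter=6 r=(5,4) succ=(1,2) retry=(1,0)

counter=6 r=(5,4) succ=(1,2) retry=(1,0)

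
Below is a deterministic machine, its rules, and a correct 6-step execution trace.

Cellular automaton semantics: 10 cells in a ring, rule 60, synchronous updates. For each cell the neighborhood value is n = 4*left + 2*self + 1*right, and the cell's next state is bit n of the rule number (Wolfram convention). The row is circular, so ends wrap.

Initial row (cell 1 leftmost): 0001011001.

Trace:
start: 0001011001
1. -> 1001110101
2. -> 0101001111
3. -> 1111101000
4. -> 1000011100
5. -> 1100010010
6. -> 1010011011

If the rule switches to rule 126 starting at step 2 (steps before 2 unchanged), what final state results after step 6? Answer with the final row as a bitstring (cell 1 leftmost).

1100000110

(re-executing steps 2..6 under rule 126; state before step 2: 1001110101)
2. -> 1111011111
3. -> 0001110000
4. -> 0011011000
5. -> 0111111100
6. -> 1100000110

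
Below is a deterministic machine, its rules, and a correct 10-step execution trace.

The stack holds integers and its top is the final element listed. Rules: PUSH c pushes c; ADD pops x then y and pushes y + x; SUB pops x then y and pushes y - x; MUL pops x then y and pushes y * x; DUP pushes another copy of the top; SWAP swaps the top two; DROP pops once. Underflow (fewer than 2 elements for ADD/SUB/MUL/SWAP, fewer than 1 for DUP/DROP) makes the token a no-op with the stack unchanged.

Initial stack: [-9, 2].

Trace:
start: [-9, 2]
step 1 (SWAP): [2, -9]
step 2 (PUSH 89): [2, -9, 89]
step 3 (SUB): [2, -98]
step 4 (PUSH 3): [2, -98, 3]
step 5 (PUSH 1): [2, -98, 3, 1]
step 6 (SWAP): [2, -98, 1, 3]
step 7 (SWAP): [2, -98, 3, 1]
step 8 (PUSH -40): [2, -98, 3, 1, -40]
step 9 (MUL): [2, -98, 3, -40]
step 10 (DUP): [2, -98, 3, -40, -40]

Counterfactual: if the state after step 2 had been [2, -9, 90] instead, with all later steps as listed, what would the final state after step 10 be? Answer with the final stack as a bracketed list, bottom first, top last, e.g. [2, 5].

state after step 2 := [2, -9, 90]
step 3 (SUB): [2, -99]
step 4 (PUSH 3): [2, -99, 3]
step 5 (PUSH 1): [2, -99, 3, 1]
step 6 (SWAP): [2, -99, 1, 3]
step 7 (SWAP): [2, -99, 3, 1]
step 8 (PUSH -40): [2, -99, 3, 1, -40]
step 9 (MUL): [2, -99, 3, -40]
step 10 (DUP): [2, -99, 3, -40, -40]

[2, -99, 3, -40, -40]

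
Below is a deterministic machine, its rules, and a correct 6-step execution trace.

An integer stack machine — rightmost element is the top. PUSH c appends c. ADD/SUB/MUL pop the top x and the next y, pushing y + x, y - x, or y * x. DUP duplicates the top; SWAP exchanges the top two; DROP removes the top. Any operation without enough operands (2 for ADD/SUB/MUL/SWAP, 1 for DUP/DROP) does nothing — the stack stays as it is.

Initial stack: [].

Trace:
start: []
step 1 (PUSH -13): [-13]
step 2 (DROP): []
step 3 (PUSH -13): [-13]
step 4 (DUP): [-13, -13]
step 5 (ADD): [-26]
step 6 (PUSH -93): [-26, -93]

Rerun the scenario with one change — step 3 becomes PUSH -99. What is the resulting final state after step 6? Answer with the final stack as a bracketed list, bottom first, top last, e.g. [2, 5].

[-198, -93]

(re-executing from step 3 with the substitution; state before step 3: [])
step 3 (PUSH -99): [-99]
step 4 (DUP): [-99, -99]
step 5 (ADD): [-198]
step 6 (PUSH -93): [-198, -93]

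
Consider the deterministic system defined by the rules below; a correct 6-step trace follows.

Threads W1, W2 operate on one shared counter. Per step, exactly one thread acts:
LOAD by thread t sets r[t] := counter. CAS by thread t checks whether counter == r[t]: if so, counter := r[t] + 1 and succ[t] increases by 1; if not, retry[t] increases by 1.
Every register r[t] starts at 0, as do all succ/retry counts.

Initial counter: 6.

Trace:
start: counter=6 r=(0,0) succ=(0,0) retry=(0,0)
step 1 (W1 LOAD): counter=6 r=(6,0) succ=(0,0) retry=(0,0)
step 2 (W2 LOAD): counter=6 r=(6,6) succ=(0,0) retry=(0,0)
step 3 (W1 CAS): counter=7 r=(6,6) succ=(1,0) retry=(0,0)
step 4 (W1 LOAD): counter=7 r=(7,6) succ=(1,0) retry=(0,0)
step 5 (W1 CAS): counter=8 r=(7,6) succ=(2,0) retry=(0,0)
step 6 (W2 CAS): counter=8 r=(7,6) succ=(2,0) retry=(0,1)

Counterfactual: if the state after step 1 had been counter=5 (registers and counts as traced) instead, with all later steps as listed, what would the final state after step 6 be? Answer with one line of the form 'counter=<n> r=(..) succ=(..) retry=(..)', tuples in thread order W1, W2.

counter=6 r=(5,5) succ=(1,0) retry=(1,1)

state after step 1 := counter=5 r=(6,0) succ=(0,0) retry=(0,0)
step 2 (W2 LOAD): counter=5 r=(6,5) succ=(0,0) retry=(0,0)
step 3 (W1 CAS): counter=5 r=(6,5) succ=(0,0) retry=(1,0)
step 4 (W1 LOAD): counter=5 r=(5,5) succ=(0,0) retry=(1,0)
step 5 (W1 CAS): counter=6 r=(5,5) succ=(1,0) retry=(1,0)
step 6 (W2 CAS): counter=6 r=(5,5) succ=(1,0) retry=(1,1)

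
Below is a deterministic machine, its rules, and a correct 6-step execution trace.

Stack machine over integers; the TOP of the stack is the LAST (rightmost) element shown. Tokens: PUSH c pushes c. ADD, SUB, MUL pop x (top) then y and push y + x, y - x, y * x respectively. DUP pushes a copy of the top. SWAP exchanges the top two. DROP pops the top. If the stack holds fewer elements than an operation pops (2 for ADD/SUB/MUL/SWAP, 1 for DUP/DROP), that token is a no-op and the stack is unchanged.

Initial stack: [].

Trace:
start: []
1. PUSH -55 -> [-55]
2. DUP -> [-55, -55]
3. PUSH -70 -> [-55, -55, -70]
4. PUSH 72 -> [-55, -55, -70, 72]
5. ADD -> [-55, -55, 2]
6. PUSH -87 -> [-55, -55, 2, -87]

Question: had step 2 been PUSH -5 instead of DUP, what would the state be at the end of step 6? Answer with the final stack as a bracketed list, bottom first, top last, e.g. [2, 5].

(re-executing from step 2 with the substitution; state before step 2: [-55])
2. PUSH -5 -> [-55, -5]
3. PUSH -70 -> [-55, -5, -70]
4. PUSH 72 -> [-55, -5, -70, 72]
5. ADD -> [-55, -5, 2]
6. PUSH -87 -> [-55, -5, 2, -87]

[-55, -5, 2, -87]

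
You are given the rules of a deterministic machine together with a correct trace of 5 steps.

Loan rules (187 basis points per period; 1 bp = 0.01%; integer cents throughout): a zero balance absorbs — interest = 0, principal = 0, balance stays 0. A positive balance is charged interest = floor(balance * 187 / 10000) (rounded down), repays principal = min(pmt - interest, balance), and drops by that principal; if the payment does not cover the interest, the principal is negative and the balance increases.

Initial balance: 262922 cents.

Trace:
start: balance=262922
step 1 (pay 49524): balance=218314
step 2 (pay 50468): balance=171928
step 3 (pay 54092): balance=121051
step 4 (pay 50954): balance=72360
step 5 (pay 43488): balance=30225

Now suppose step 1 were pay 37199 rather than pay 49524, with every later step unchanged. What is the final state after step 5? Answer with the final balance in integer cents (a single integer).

43496

(re-executing from step 1 with the substitution; state before step 1: balance=262922)
step 1 (pay 37199): balance=230639
step 2 (pay 50468): balance=184483
step 3 (pay 54092): balance=133840
step 4 (pay 50954): balance=85388
step 5 (pay 43488): balance=43496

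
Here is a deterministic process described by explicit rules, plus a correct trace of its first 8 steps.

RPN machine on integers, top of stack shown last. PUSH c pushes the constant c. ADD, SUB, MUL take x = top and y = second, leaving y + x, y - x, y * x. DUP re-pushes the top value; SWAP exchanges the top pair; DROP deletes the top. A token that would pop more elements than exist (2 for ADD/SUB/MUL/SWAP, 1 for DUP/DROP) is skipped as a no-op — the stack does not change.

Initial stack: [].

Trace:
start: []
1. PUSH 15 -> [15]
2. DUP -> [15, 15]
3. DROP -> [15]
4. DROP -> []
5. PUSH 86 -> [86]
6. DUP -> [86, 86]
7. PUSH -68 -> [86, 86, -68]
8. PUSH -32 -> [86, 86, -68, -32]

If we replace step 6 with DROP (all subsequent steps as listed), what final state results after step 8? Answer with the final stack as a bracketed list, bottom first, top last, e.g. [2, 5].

(re-executing from step 6 with the substitution; state before step 6: [86])
6. DROP -> []
7. PUSH -68 -> [-68]
8. PUSH -32 -> [-68, -32]

[-68, -32]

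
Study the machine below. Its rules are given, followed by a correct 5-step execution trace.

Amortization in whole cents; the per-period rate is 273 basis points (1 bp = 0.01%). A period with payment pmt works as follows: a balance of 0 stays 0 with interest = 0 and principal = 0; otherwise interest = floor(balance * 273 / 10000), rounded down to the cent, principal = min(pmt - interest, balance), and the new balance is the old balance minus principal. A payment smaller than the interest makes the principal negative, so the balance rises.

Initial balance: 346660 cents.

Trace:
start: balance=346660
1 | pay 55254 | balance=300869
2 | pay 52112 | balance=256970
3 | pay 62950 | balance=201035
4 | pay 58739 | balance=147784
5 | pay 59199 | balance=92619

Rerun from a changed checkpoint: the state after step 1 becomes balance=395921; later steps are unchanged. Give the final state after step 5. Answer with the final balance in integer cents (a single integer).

198483

state after step 1 := balance=395921
2 | pay 52112 | balance=354617
3 | pay 62950 | balance=301348
4 | pay 58739 | balance=250835
5 | pay 59199 | balance=198483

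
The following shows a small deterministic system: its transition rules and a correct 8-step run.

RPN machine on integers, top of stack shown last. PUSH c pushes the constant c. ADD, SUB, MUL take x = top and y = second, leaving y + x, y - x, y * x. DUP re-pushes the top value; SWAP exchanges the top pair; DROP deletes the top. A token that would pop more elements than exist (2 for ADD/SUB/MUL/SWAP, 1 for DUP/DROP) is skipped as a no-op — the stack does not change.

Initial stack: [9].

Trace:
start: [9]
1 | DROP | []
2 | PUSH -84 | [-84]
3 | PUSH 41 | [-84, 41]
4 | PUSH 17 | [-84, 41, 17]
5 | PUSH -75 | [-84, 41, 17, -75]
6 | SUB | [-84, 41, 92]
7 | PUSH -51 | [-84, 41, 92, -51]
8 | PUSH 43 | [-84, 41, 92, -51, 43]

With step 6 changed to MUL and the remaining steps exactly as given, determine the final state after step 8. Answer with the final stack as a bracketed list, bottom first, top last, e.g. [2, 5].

(re-executing from step 6 with the substitution; state before step 6: [-84, 41, 17, -75])
6 | MUL | [-84, 41, -1275]
7 | PUSH -51 | [-84, 41, -1275, -51]
8 | PUSH 43 | [-84, 41, -1275, -51, 43]

[-84, 41, -1275, -51, 43]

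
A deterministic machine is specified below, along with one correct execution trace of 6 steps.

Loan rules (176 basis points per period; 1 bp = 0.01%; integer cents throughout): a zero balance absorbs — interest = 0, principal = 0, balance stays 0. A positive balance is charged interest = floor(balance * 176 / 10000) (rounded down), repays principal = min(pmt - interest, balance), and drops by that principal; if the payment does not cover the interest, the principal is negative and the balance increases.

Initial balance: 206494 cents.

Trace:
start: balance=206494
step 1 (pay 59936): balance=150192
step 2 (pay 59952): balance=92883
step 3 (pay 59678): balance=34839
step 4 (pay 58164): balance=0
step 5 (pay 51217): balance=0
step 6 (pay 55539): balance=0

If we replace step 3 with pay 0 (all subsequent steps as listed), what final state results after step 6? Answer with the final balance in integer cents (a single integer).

(re-executing from step 3 with the substitution; state before step 3: balance=92883)
step 3 (pay 0): balance=94517
step 4 (pay 58164): balance=38016
step 5 (pay 51217): balance=0
step 6 (pay 55539): balance=0

0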